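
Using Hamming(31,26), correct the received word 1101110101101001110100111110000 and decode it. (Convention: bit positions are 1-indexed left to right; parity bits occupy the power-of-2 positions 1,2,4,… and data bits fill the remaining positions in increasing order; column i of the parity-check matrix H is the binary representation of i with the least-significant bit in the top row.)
Syndrome s = H · r^T (mod 2), r = 1101110101101001110100111110000:
  s[0] = (1010101010101010101010101010101)·(1101110101101001110100111110000) mod 2 = 1+0+0+0+1+0+0+0+0+0+1+0+1+0+0+0+1+0+0+0+0+0+1+0+1+0+1+0+0+0+0 mod 2 = 0
  s[1] = (0110011001100110011001100110011)·(1101110101101001110100111110000) mod 2 = 0+1+0+0+0+1+0+0+0+1+1+0+0+0+0+0+0+1+0+0+0+0+1+0+0+1+1+0+0+0+0 mod 2 = 0
  s[2] = (0001111000011110000111100001111)·(1101110101101001110100111110000) mod 2 = 0+0+0+1+1+1+0+0+0+0+0+0+1+0+0+0+0+0+0+1+0+0+1+0+0+0+0+0+0+0+0 mod 2 = 0
  s[3] = (0000000111111110000000011111111)·(1101110101101001110100111110000) mod 2 = 0+0+0+0+0+0+0+1+0+1+1+0+1+0+0+0+0+0+0+0+0+0+0+1+1+1+1+0+0+0+0 mod 2 = 0
  s[4] = (0000000000000001111111111111111)·(1101110101101001110100111110000) mod 2 = 0+0+0+0+0+0+0+0+0+0+0+0+0+0+0+1+1+1+0+1+0+0+1+1+1+1+1+0+0+0+0 mod 2 = 1
Syndrome = 00001
Column 16 of H equals this syndrome → error at bit 16 (1-indexed).
Flip bit 16: 1101110101101001110100111110000 → 1101110101101000110100111110000
Extract data bits at positions {3,5,6,7,9,10,11,12,13,14,15,17,18,19,20,21,22,23,24,25,26,27,28,29,30,31}: 01100110100110100111110000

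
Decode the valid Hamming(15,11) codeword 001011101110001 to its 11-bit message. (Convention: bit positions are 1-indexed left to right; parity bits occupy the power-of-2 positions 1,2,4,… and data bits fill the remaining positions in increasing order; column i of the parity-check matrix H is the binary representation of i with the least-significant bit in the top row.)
Parity bits occupy power-of-2 positions; data bits are at positions {3,5,6,7,9,10,11,12,13,14,15} (1-indexed).
Extract: c[3]=1 c[5]=1 c[6]=1 c[7]=1 c[9]=1 c[10]=1 c[11]=1 c[12]=0 c[13]=0 c[14]=0 c[15]=1
Data = 11111110001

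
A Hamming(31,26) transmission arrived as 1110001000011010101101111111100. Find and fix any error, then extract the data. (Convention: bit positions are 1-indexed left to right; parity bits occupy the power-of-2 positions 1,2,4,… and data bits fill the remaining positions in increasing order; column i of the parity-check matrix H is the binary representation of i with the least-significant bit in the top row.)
Syndrome s = H · r^T (mod 2), r = 1110001000011010101101111111100:
  s[0] = (1010101010101010101010101010101)·(1110001000011010101101111111100) mod 2 = 1+0+1+0+0+0+1+0+0+0+0+0+1+0+1+0+1+0+1+0+0+0+1+0+1+0+1+0+1+0+0 mod 2 = 1
  s[1] = (0110011001100110011001100110011)·(1110001000011010101101111111100) mod 2 = 0+1+1+0+0+0+1+0+0+0+0+0+0+0+1+0+0+0+1+0+0+1+1+0+0+1+1+0+0+0+0 mod 2 = 1
  s[2] = (0001111000011110000111100001111)·(1110001000011010101101111111100) mod 2 = 0+0+0+0+0+0+1+0+0+0+0+1+1+0+1+0+0+0+0+1+0+1+1+0+0+0+0+1+1+0+0 mod 2 = 1
  s[3] = (0000000111111110000000011111111)·(1110001000011010101101111111100) mod 2 = 0+0+0+0+0+0+0+0+0+0+0+1+1+0+1+0+0+0+0+0+0+0+0+1+1+1+1+1+1+0+0 mod 2 = 1
  s[4] = (0000000000000001111111111111111)·(1110001000011010101101111111100) mod 2 = 0+0+0+0+0+0+0+0+0+0+0+0+0+0+0+0+1+0+1+1+0+1+1+1+1+1+1+1+1+0+0 mod 2 = 1
Syndrome = 11111
Column 31 of H equals this syndrome → error at bit 31 (1-indexed).
Flip bit 31: 1110001000011010101101111111100 → 1110001000011010101101111111101
Extract data bits at positions {3,5,6,7,9,10,11,12,13,14,15,17,18,19,20,21,22,23,24,25,26,27,28,29,30,31}: 10010001101101101111111101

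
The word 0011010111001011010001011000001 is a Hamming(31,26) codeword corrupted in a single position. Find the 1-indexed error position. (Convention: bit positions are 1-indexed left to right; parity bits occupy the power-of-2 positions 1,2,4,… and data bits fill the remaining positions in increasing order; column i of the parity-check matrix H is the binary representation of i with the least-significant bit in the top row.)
Syndrome s = H · r^T (mod 2), r = 0011010111001011010001011000001:
  s[0] = (1010101010101010101010101010101)·(0011010111001011010001011000001) mod 2 = 0+0+1+0+0+0+0+0+1+0+0+0+1+0+1+0+0+0+0+0+0+0+0+0+1+0+0+0+0+0+1 mod 2 = 0
  s[1] = (0110011001100110011001100110011)·(0011010111001011010001011000001) mod 2 = 0+0+1+0+0+1+0+0+0+1+0+0+0+0+1+0+0+1+0+0+0+1+0+0+0+0+0+0+0+0+1 mod 2 = 1
  s[2] = (0001111000011110000111100001111)·(0011010111001011010001011000001) mod 2 = 0+0+0+1+0+1+0+0+0+0+0+0+1+0+1+0+0+0+0+0+0+1+0+0+0+0+0+0+0+0+1 mod 2 = 0
  s[3] = (0000000111111110000000011111111)·(0011010111001011010001011000001) mod 2 = 0+0+0+0+0+0+0+1+1+1+0+0+1+0+1+0+0+0+0+0+0+0+0+1+1+0+0+0+0+0+1 mod 2 = 0
  s[4] = (0000000000000001111111111111111)·(0011010111001011010001011000001) mod 2 = 0+0+0+0+0+0+0+0+0+0+0+0+0+0+0+1+0+1+0+0+0+1+0+1+1+0+0+0+0+0+1 mod 2 = 0
Syndrome = 01000
Column i of H is the binary representation of i, so the syndrome is the binary index of the flipped bit.
Read s = 01000 with s[0] as LSB: 0·2^0 + 1·2^1 + 0·2^2 + 0·2^3 + 0·2^4 = 2.
Error is at bit position 2.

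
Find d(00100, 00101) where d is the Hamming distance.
XOR = 00001, count of 1s = 1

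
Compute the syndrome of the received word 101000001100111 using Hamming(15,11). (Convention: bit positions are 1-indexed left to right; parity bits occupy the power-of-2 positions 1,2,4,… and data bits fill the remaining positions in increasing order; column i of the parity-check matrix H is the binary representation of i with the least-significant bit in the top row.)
Syndrome s = H · r^T (mod 2), r = 101000001100111:
  s[0] = (101010101010101)·(101000001100111) mod 2 = 1+0+1+0+0+0+0+0+1+0+0+0+1+0+1 mod 2 = 1
  s[1] = (011001100110011)·(101000001100111) mod 2 = 0+0+1+0+0+0+0+0+0+1+0+0+0+1+1 mod 2 = 0
  s[2] = (000111100001111)·(101000001100111) mod 2 = 0+0+0+0+0+0+0+0+0+0+0+0+1+1+1 mod 2 = 1
  s[3] = (000000011111111)·(101000001100111) mod 2 = 0+0+0+0+0+0+0+0+1+1+0+0+1+1+1 mod 2 = 1
Syndrome = 1011
Non-zero syndrome: error at position 13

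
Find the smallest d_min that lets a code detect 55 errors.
Detecting e errors requires d_min ≥ e + 1 = 55 + 1 = 56.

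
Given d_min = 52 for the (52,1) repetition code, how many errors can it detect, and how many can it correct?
Detection only: up to d_min − 1 = 51 errors.
Correction: up to ⌊(d_min − 1)/2⌋ = ⌊51/2⌋ = 25 errors.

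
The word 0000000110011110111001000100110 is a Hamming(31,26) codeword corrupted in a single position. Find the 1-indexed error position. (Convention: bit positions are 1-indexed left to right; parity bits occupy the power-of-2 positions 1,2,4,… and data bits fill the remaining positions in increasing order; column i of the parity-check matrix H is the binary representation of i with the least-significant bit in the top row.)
Syndrome s = H · r^T (mod 2), r = 0000000110011110111001000100110:
  s[0] = (1010101010101010101010101010101)·(0000000110011110111001000100110) mod 2 = 0+0+0+0+0+0+0+0+1+0+0+0+1+0+1+0+1+0+1+0+0+0+0+0+0+0+0+0+1+0+0 mod 2 = 0
  s[1] = (0110011001100110011001100110011)·(0000000110011110111001000100110) mod 2 = 0+0+0+0+0+0+0+0+0+0+0+0+0+1+1+0+0+1+1+0+0+1+0+0+0+1+0+0+0+1+0 mod 2 = 1
  s[2] = (0001111000011110000111100001111)·(0000000110011110111001000100110) mod 2 = 0+0+0+0+0+0+0+0+0+0+0+1+1+1+1+0+0+0+0+0+0+1+0+0+0+0+0+0+1+1+0 mod 2 = 1
  s[3] = (0000000111111110000000011111111)·(0000000110011110111001000100110) mod 2 = 0+0+0+0+0+0+0+1+1+0+0+1+1+1+1+0+0+0+0+0+0+0+0+0+0+1+0+0+1+1+0 mod 2 = 1
  s[4] = (0000000000000001111111111111111)·(0000000110011110111001000100110) mod 2 = 0+0+0+0+0+0+0+0+0+0+0+0+0+0+0+0+1+1+1+0+0+1+0+0+0+1+0+0+1+1+0 mod 2 = 1
Syndrome = 01111
Column i of H is the binary representation of i, so the syndrome is the binary index of the flipped bit.
Read s = 01111 with s[0] as LSB: 0·2^0 + 1·2^1 + 1·2^2 + 1·2^3 + 1·2^4 = 30.
Error is at bit position 30.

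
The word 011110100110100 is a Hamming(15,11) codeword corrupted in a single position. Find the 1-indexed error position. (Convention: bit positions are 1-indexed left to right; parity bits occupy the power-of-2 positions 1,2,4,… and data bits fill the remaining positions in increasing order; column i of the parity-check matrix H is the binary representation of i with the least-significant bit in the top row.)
Syndrome s = H · r^T (mod 2), r = 011110100110100:
  s[0] = (101010101010101)·(011110100110100) mod 2 = 0+0+1+0+1+0+1+0+0+0+1+0+1+0+0 mod 2 = 1
  s[1] = (011001100110011)·(011110100110100) mod 2 = 0+1+1+0+0+0+1+0+0+1+1+0+0+0+0 mod 2 = 1
  s[2] = (000111100001111)·(011110100110100) mod 2 = 0+0+0+1+1+0+1+0+0+0+0+0+1+0+0 mod 2 = 0
  s[3] = (000000011111111)·(011110100110100) mod 2 = 0+0+0+0+0+0+0+0+0+1+1+0+1+0+0 mod 2 = 1
Syndrome = 1101
Column i of H is the binary representation of i, so the syndrome is the binary index of the flipped bit.
Read s = 1101 with s[0] as LSB: 1·2^0 + 1·2^1 + 0·2^2 + 1·2^3 = 11.
Error is at bit position 11.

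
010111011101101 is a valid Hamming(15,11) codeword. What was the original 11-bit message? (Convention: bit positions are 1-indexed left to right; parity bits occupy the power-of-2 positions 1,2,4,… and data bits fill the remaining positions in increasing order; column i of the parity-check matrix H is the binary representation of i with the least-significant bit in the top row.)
Parity bits occupy power-of-2 positions; data bits are at positions {3,5,6,7,9,10,11,12,13,14,15} (1-indexed).
Extract: c[3]=0 c[5]=1 c[6]=1 c[7]=0 c[9]=1 c[10]=1 c[11]=0 c[12]=1 c[13]=1 c[14]=0 c[15]=1
Data = 01101101101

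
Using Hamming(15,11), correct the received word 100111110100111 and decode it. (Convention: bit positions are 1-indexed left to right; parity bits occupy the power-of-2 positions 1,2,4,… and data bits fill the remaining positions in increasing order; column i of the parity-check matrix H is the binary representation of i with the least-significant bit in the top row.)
Syndrome s = H · r^T (mod 2), r = 100111110100111:
  s[0] = (101010101010101)·(100111110100111) mod 2 = 1+0+0+0+1+0+1+0+0+0+0+0+1+0+1 mod 2 = 1
  s[1] = (011001100110011)·(100111110100111) mod 2 = 0+0+0+0+0+1+1+0+0+1+0+0+0+1+1 mod 2 = 1
  s[2] = (000111100001111)·(100111110100111) mod 2 = 0+0+0+1+1+1+1+0+0+0+0+0+1+1+1 mod 2 = 1
  s[3] = (000000011111111)·(100111110100111) mod 2 = 0+0+0+0+0+0+0+1+0+1+0+0+1+1+1 mod 2 = 1
Syndrome = 1111
Column 15 of H equals this syndrome → error at bit 15 (1-indexed).
Flip bit 15: 100111110100111 → 100111110100110
Extract data bits at positions {3,5,6,7,9,10,11,12,13,14,15}: 01110100110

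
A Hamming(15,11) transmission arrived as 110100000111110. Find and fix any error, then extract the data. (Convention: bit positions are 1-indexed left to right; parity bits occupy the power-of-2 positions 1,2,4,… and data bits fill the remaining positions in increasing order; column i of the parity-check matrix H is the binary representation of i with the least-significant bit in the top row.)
Syndrome s = H · r^T (mod 2), r = 110100000111110:
  s[0] = (101010101010101)·(110100000111110) mod 2 = 1+0+0+0+0+0+0+0+0+0+1+0+1+0+0 mod 2 = 1
  s[1] = (011001100110011)·(110100000111110) mod 2 = 0+1+0+0+0+0+0+0+0+1+1+0+0+1+0 mod 2 = 0
  s[2] = (000111100001111)·(110100000111110) mod 2 = 0+0+0+1+0+0+0+0+0+0+0+1+1+1+0 mod 2 = 0
  s[3] = (000000011111111)·(110100000111110) mod 2 = 0+0+0+0+0+0+0+0+0+1+1+1+1+1+0 mod 2 = 1
Syndrome = 1001
Column 9 of H equals this syndrome → error at bit 9 (1-indexed).
Flip bit 9: 110100000111110 → 110100001111110
Extract data bits at positions {3,5,6,7,9,10,11,12,13,14,15}: 00001111110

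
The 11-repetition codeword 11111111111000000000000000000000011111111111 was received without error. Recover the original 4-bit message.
Split into 11-bit blocks: 11111111111 00000000000 00000000000 11111111111
Data = 1001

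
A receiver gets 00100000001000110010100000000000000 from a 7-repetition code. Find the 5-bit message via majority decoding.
Split into 7-bit blocks and majority-vote each:
  block 1 = 0010000: 1 ones, 6 zeros → 0
  block 2 = 0001000: 1 ones, 6 zeros → 0
  block 3 = 1100101: 4 ones, 3 zeros → 1
  block 4 = 0000000: 0 ones, 7 zeros → 0
  block 5 = 0000000: 0 ones, 7 zeros → 0
Decoded = 00100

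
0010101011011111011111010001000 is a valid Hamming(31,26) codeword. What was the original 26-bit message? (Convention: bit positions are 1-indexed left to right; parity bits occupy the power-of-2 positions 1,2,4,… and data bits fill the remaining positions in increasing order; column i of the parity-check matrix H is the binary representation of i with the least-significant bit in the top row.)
Parity bits occupy power-of-2 positions; data bits are at positions {3,5,6,7,9,10,11,12,13,14,15,17,18,19,20,21,22,23,24,25,26,27,28,29,30,31} (1-indexed).
Extract: c[3]=1 c[5]=1 c[6]=0 c[7]=1 c[9]=1 c[10]=1 c[11]=0 c[12]=1 c[13]=1 c[14]=1 c[15]=1 c[17]=0 c[18]=1 c[19]=1 c[20]=1 c[21]=1 c[22]=1 c[23]=0 c[24]=1 c[25]=0 c[26]=0 c[27]=0 c[28]=1 c[29]=0 c[30]=0 c[31]=0
Data = 11011101111011111010001000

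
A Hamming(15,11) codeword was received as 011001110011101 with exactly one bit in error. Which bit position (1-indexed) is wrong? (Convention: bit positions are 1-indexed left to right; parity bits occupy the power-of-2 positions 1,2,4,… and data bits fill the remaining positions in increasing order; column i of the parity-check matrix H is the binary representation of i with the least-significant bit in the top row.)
Syndrome s = H · r^T (mod 2), r = 011001110011101:
  s[0] = (101010101010101)·(011001110011101) mod 2 = 0+0+1+0+0+0+1+0+0+0+1+0+1+0+1 mod 2 = 1
  s[1] = (011001100110011)·(011001110011101) mod 2 = 0+1+1+0+0+1+1+0+0+0+1+0+0+0+1 mod 2 = 0
  s[2] = (000111100001111)·(011001110011101) mod 2 = 0+0+0+0+0+1+1+0+0+0+0+1+1+0+1 mod 2 = 1
  s[3] = (000000011111111)·(011001110011101) mod 2 = 0+0+0+0+0+0+0+1+0+0+1+1+1+0+1 mod 2 = 1
Syndrome = 1011
Column i of H is the binary representation of i, so the syndrome is the binary index of the flipped bit.
Read s = 1011 with s[0] as LSB: 1·2^0 + 0·2^1 + 1·2^2 + 1·2^3 = 13.
Error is at bit position 13.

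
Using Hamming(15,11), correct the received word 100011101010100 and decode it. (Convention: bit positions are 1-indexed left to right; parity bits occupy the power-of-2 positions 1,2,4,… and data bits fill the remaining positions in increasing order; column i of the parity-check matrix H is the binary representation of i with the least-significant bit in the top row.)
Syndrome s = H · r^T (mod 2), r = 100011101010100:
  s[0] = (101010101010101)·(100011101010100) mod 2 = 1+0+0+0+1+0+1+0+1+0+1+0+1+0+0 mod 2 = 0
  s[1] = (011001100110011)·(100011101010100) mod 2 = 0+0+0+0+0+1+1+0+0+0+1+0+0+0+0 mod 2 = 1
  s[2] = (000111100001111)·(100011101010100) mod 2 = 0+0+0+0+1+1+1+0+0+0+0+0+1+0+0 mod 2 = 0
  s[3] = (000000011111111)·(100011101010100) mod 2 = 0+0+0+0+0+0+0+0+1+0+1+0+1+0+0 mod 2 = 1
Syndrome = 0101
Column 10 of H equals this syndrome → error at bit 10 (1-indexed).
Flip bit 10: 100011101010100 → 100011101110100
Extract data bits at positions {3,5,6,7,9,10,11,12,13,14,15}: 01111110100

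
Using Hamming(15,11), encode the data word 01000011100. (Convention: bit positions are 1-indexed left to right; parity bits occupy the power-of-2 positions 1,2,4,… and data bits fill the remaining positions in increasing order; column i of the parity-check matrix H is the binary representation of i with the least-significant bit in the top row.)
Codeword c = d · G (mod 2), d = 01000011100:
  c[0] = d·G[:,0] = (01000011100)·(11011010101) mod 2 = 0+1+0+0+0+0+1+0+1+0+0 mod 2 = 1
  c[1] = d·G[:,1] = (01000011100)·(10110110011) mod 2 = 0+0+0+0+0+0+1+0+0+0+0 mod 2 = 1
  c[2] = d·G[:,2] = (01000011100)·(10000000000) mod 2 = 0+0+0+0+0+0+0+0+0+0+0 mod 2 = 0
  c[3] = d·G[:,3] = (01000011100)·(01110001111) mod 2 = 0+1+0+0+0+0+0+1+1+0+0 mod 2 = 1
  c[4] = d·G[:,4] = (01000011100)·(01000000000) mod 2 = 0+1+0+0+0+0+0+0+0+0+0 mod 2 = 1
  c[5] = d·G[:,5] = (01000011100)·(00100000000) mod 2 = 0+0+0+0+0+0+0+0+0+0+0 mod 2 = 0
  c[6] = d·G[:,6] = (01000011100)·(00010000000) mod 2 = 0+0+0+0+0+0+0+0+0+0+0 mod 2 = 0
  c[7] = d·G[:,7] = (01000011100)·(00001111111) mod 2 = 0+0+0+0+0+0+1+1+1+0+0 mod 2 = 1
  c[8] = d·G[:,8] = (01000011100)·(00001000000) mod 2 = 0+0+0+0+0+0+0+0+0+0+0 mod 2 = 0
  c[9] = d·G[:,9] = (01000011100)·(00000100000) mod 2 = 0+0+0+0+0+0+0+0+0+0+0 mod 2 = 0
  c[10] = d·G[:,10] = (01000011100)·(00000010000) mod 2 = 0+0+0+0+0+0+1+0+0+0+0 mod 2 = 1
  c[11] = d·G[:,11] = (01000011100)·(00000001000) mod 2 = 0+0+0+0+0+0+0+1+0+0+0 mod 2 = 1
  c[12] = d·G[:,12] = (01000011100)·(00000000100) mod 2 = 0+0+0+0+0+0+0+0+1+0+0 mod 2 = 1
  c[13] = d·G[:,13] = (01000011100)·(00000000010) mod 2 = 0+0+0+0+0+0+0+0+0+0+0 mod 2 = 0
  c[14] = d·G[:,14] = (01000011100)·(00000000001) mod 2 = 0+0+0+0+0+0+0+0+0+0+0 mod 2 = 0
Codeword = 110110010011100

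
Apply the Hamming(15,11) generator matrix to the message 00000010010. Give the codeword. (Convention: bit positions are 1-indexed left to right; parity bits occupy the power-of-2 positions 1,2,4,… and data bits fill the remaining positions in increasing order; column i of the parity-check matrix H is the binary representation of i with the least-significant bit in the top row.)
Codeword c = d · G (mod 2), d = 00000010010:
  c[0] = d·G[:,0] = (00000010010)·(11011010101) mod 2 = 0+0+0+0+0+0+1+0+0+0+0 mod 2 = 1
  c[1] = d·G[:,1] = (00000010010)·(10110110011) mod 2 = 0+0+0+0+0+0+1+0+0+1+0 mod 2 = 0
  c[2] = d·G[:,2] = (00000010010)·(10000000000) mod 2 = 0+0+0+0+0+0+0+0+0+0+0 mod 2 = 0
  c[3] = d·G[:,3] = (00000010010)·(01110001111) mod 2 = 0+0+0+0+0+0+0+0+0+1+0 mod 2 = 1
  c[4] = d·G[:,4] = (00000010010)·(01000000000) mod 2 = 0+0+0+0+0+0+0+0+0+0+0 mod 2 = 0
  c[5] = d·G[:,5] = (00000010010)·(00100000000) mod 2 = 0+0+0+0+0+0+0+0+0+0+0 mod 2 = 0
  c[6] = d·G[:,6] = (00000010010)·(00010000000) mod 2 = 0+0+0+0+0+0+0+0+0+0+0 mod 2 = 0
  c[7] = d·G[:,7] = (00000010010)·(00001111111) mod 2 = 0+0+0+0+0+0+1+0+0+1+0 mod 2 = 0
  c[8] = d·G[:,8] = (00000010010)·(00001000000) mod 2 = 0+0+0+0+0+0+0+0+0+0+0 mod 2 = 0
  c[9] = d·G[:,9] = (00000010010)·(00000100000) mod 2 = 0+0+0+0+0+0+0+0+0+0+0 mod 2 = 0
  c[10] = d·G[:,10] = (00000010010)·(00000010000) mod 2 = 0+0+0+0+0+0+1+0+0+0+0 mod 2 = 1
  c[11] = d·G[:,11] = (00000010010)·(00000001000) mod 2 = 0+0+0+0+0+0+0+0+0+0+0 mod 2 = 0
  c[12] = d·G[:,12] = (00000010010)·(00000000100) mod 2 = 0+0+0+0+0+0+0+0+0+0+0 mod 2 = 0
  c[13] = d·G[:,13] = (00000010010)·(00000000010) mod 2 = 0+0+0+0+0+0+0+0+0+1+0 mod 2 = 1
  c[14] = d·G[:,14] = (00000010010)·(00000000001) mod 2 = 0+0+0+0+0+0+0+0+0+0+0 mod 2 = 0
Codeword = 100100000010010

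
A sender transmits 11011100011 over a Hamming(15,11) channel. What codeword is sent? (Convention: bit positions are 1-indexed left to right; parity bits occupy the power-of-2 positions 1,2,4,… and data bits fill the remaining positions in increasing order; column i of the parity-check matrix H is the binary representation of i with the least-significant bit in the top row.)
Codeword c = d · G (mod 2), d = 11011100011:
  c[0] = d·G[:,0] = (11011100011)·(11011010101) mod 2 = 1+1+0+1+1+0+0+0+0+0+1 mod 2 = 1
  c[1] = d·G[:,1] = (11011100011)·(10110110011) mod 2 = 1+0+0+1+0+1+0+0+0+1+1 mod 2 = 1
  c[2] = d·G[:,2] = (11011100011)·(10000000000) mod 2 = 1+0+0+0+0+0+0+0+0+0+0 mod 2 = 1
  c[3] = d·G[:,3] = (11011100011)·(01110001111) mod 2 = 0+1+0+1+0+0+0+0+0+1+1 mod 2 = 0
  c[4] = d·G[:,4] = (11011100011)·(01000000000) mod 2 = 0+1+0+0+0+0+0+0+0+0+0 mod 2 = 1
  c[5] = d·G[:,5] = (11011100011)·(00100000000) mod 2 = 0+0+0+0+0+0+0+0+0+0+0 mod 2 = 0
  c[6] = d·G[:,6] = (11011100011)·(00010000000) mod 2 = 0+0+0+1+0+0+0+0+0+0+0 mod 2 = 1
  c[7] = d·G[:,7] = (11011100011)·(00001111111) mod 2 = 0+0+0+0+1+1+0+0+0+1+1 mod 2 = 0
  c[8] = d·G[:,8] = (11011100011)·(00001000000) mod 2 = 0+0+0+0+1+0+0+0+0+0+0 mod 2 = 1
  c[9] = d·G[:,9] = (11011100011)·(00000100000) mod 2 = 0+0+0+0+0+1+0+0+0+0+0 mod 2 = 1
  c[10] = d·G[:,10] = (11011100011)·(00000010000) mod 2 = 0+0+0+0+0+0+0+0+0+0+0 mod 2 = 0
  c[11] = d·G[:,11] = (11011100011)·(00000001000) mod 2 = 0+0+0+0+0+0+0+0+0+0+0 mod 2 = 0
  c[12] = d·G[:,12] = (11011100011)·(00000000100) mod 2 = 0+0+0+0+0+0+0+0+0+0+0 mod 2 = 0
  c[13] = d·G[:,13] = (11011100011)·(00000000010) mod 2 = 0+0+0+0+0+0+0+0+0+1+0 mod 2 = 1
  c[14] = d·G[:,14] = (11011100011)·(00000000001) mod 2 = 0+0+0+0+0+0+0+0+0+0+1 mod 2 = 1
Codeword = 111010101100011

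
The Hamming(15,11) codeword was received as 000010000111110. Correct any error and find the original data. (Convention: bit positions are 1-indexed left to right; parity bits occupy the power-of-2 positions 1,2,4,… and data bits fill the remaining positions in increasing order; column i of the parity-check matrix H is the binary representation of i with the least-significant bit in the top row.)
Syndrome s = H · r^T (mod 2), r = 000010000111110:
  s[0] = (101010101010101)·(000010000111110) mod 2 = 0+0+0+0+1+0+0+0+0+0+1+0+1+0+0 mod 2 = 1
  s[1] = (011001100110011)·(000010000111110) mod 2 = 0+0+0+0+0+0+0+0+0+1+1+0+0+1+0 mod 2 = 1
  s[2] = (000111100001111)·(000010000111110) mod 2 = 0+0+0+0+1+0+0+0+0+0+0+1+1+1+0 mod 2 = 0
  s[3] = (000000011111111)·(000010000111110) mod 2 = 0+0+0+0+0+0+0+0+0+1+1+1+1+1+0 mod 2 = 1
Syndrome = 1101
Column 11 of H equals this syndrome → error at bit 11 (1-indexed).
Flip bit 11: 000010000111110 → 000010000101110
Extract data bits at positions {3,5,6,7,9,10,11,12,13,14,15}: 01000101110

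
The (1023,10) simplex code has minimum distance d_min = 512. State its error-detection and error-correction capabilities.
Detection only: up to d_min − 1 = 511 errors.
Correction: up to ⌊(d_min − 1)/2⌋ = ⌊511/2⌋ = 255 errors.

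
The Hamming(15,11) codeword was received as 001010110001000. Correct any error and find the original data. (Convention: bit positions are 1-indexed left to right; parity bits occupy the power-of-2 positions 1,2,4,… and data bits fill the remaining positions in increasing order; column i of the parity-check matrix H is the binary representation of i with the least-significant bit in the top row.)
Syndrome s = H · r^T (mod 2), r = 001010110001000:
  s[0] = (101010101010101)·(001010110001000) mod 2 = 0+0+1+0+1+0+1+0+0+0+0+0+0+0+0 mod 2 = 1
  s[1] = (011001100110011)·(001010110001000) mod 2 = 0+0+1+0+0+0+1+0+0+0+0+0+0+0+0 mod 2 = 0
  s[2] = (000111100001111)·(001010110001000) mod 2 = 0+0+0+0+1+0+1+0+0+0+0+1+0+0+0 mod 2 = 1
  s[3] = (000000011111111)·(001010110001000) mod 2 = 0+0+0+0+0+0+0+1+0+0+0+1+0+0+0 mod 2 = 0
Syndrome = 1010
Column 5 of H equals this syndrome → error at bit 5 (1-indexed).
Flip bit 5: 001010110001000 → 001000110001000
Extract data bits at positions {3,5,6,7,9,10,11,12,13,14,15}: 10010001000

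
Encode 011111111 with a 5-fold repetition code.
Repeat each bit 5× and concatenate:
0→00000  1→11111  1→11111  1→11111  1→11111  1→11111  1→11111  1→11111  1→11111
Codeword = 000001111111111111111111111111111111111111111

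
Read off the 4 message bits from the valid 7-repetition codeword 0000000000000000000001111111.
Split into 7-bit blocks: 0000000 0000000 0000000 1111111
Data = 0001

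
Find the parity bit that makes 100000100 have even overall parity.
Sum of data bits: 1+0+0+0+0+0+1+0+0 = 2.
2 mod 2 = 0, so parity bit = 0.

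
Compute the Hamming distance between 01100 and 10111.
XOR = 11011, count of 1s = 4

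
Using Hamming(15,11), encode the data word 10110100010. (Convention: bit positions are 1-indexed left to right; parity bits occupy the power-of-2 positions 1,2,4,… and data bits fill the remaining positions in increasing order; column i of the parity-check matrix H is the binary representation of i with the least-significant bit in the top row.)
Codeword c = d · G (mod 2), d = 10110100010:
  c[0] = d·G[:,0] = (10110100010)·(11011010101) mod 2 = 1+0+0+1+0+0+0+0+0+0+0 mod 2 = 0
  c[1] = d·G[:,1] = (10110100010)·(10110110011) mod 2 = 1+0+1+1+0+1+0+0+0+1+0 mod 2 = 1
  c[2] = d·G[:,2] = (10110100010)·(10000000000) mod 2 = 1+0+0+0+0+0+0+0+0+0+0 mod 2 = 1
  c[3] = d·G[:,3] = (10110100010)·(01110001111) mod 2 = 0+0+1+1+0+0+0+0+0+1+0 mod 2 = 1
  c[4] = d·G[:,4] = (10110100010)·(01000000000) mod 2 = 0+0+0+0+0+0+0+0+0+0+0 mod 2 = 0
  c[5] = d·G[:,5] = (10110100010)·(00100000000) mod 2 = 0+0+1+0+0+0+0+0+0+0+0 mod 2 = 1
  c[6] = d·G[:,6] = (10110100010)·(00010000000) mod 2 = 0+0+0+1+0+0+0+0+0+0+0 mod 2 = 1
  c[7] = d·G[:,7] = (10110100010)·(00001111111) mod 2 = 0+0+0+0+0+1+0+0+0+1+0 mod 2 = 0
  c[8] = d·G[:,8] = (10110100010)·(00001000000) mod 2 = 0+0+0+0+0+0+0+0+0+0+0 mod 2 = 0
  c[9] = d·G[:,9] = (10110100010)·(00000100000) mod 2 = 0+0+0+0+0+1+0+0+0+0+0 mod 2 = 1
  c[10] = d·G[:,10] = (10110100010)·(00000010000) mod 2 = 0+0+0+0+0+0+0+0+0+0+0 mod 2 = 0
  c[11] = d·G[:,11] = (10110100010)·(00000001000) mod 2 = 0+0+0+0+0+0+0+0+0+0+0 mod 2 = 0
  c[12] = d·G[:,12] = (10110100010)·(00000000100) mod 2 = 0+0+0+0+0+0+0+0+0+0+0 mod 2 = 0
  c[13] = d·G[:,13] = (10110100010)·(00000000010) mod 2 = 0+0+0+0+0+0+0+0+0+1+0 mod 2 = 1
  c[14] = d·G[:,14] = (10110100010)·(00000000001) mod 2 = 0+0+0+0+0+0+0+0+0+0+0 mod 2 = 0
Codeword = 011101100100010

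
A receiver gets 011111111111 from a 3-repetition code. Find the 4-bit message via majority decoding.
Split into 3-bit blocks and majority-vote each:
  block 1 = 011: 2 ones, 1 zeros → 1
  block 2 = 111: 3 ones, 0 zeros → 1
  block 3 = 111: 3 ones, 0 zeros → 1
  block 4 = 111: 3 ones, 0 zeros → 1
Decoded = 1111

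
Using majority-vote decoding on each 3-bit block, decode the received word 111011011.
Split into 3-bit blocks and majority-vote each:
  block 1 = 111: 3 ones, 0 zeros → 1
  block 2 = 011: 2 ones, 1 zeros → 1
  block 3 = 011: 2 ones, 1 zeros → 1
Decoded = 111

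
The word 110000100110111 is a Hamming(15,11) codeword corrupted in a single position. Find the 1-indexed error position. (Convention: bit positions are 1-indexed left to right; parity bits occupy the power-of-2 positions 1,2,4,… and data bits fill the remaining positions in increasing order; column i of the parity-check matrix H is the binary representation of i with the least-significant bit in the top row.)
Syndrome s = H · r^T (mod 2), r = 110000100110111:
  s[0] = (101010101010101)·(110000100110111) mod 2 = 1+0+0+0+0+0+1+0+0+0+1+0+1+0+1 mod 2 = 1
  s[1] = (011001100110011)·(110000100110111) mod 2 = 0+1+0+0+0+0+1+0+0+1+1+0+0+1+1 mod 2 = 0
  s[2] = (000111100001111)·(110000100110111) mod 2 = 0+0+0+0+0+0+1+0+0+0+0+0+1+1+1 mod 2 = 0
  s[3] = (000000011111111)·(110000100110111) mod 2 = 0+0+0+0+0+0+0+0+0+1+1+0+1+1+1 mod 2 = 1
Syndrome = 1001
Column i of H is the binary representation of i, so the syndrome is the binary index of the flipped bit.
Read s = 1001 with s[0] as LSB: 1·2^0 + 0·2^1 + 0·2^2 + 1·2^3 = 9.
Error is at bit position 9.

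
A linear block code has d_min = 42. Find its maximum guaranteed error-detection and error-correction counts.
(a) Detection requires d_min ≥ e+1, so e ≤ d_min − 1 = 41.
(b) Correction requires d_min ≥ 2t+1, so t ≤ ⌊(d_min − 1)/2⌋ = ⌊41/2⌋ = 20.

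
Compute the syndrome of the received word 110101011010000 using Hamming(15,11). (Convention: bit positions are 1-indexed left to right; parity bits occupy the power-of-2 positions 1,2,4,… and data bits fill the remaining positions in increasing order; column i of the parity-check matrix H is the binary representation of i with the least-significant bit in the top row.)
Syndrome s = H · r^T (mod 2), r = 110101011010000:
  s[0] = (101010101010101)·(110101011010000) mod 2 = 1+0+0+0+0+0+0+0+1+0+1+0+0+0+0 mod 2 = 1
  s[1] = (011001100110011)·(110101011010000) mod 2 = 0+1+0+0+0+1+0+0+0+0+1+0+0+0+0 mod 2 = 1
  s[2] = (000111100001111)·(110101011010000) mod 2 = 0+0+0+1+0+1+0+0+0+0+0+0+0+0+0 mod 2 = 0
  s[3] = (000000011111111)·(110101011010000) mod 2 = 0+0+0+0+0+0+0+1+1+0+1+0+0+0+0 mod 2 = 1
Syndrome = 1101
Non-zero syndrome: error at position 11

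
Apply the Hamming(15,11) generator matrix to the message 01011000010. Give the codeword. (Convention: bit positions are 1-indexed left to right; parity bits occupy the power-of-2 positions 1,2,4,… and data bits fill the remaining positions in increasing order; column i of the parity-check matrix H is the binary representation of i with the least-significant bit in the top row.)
Codeword c = d · G (mod 2), d = 01011000010:
  c[0] = d·G[:,0] = (01011000010)·(11011010101) mod 2 = 0+1+0+1+1+0+0+0+0+0+0 mod 2 = 1
  c[1] = d·G[:,1] = (01011000010)·(10110110011) mod 2 = 0+0+0+1+0+0+0+0+0+1+0 mod 2 = 0
  c[2] = d·G[:,2] = (01011000010)·(10000000000) mod 2 = 0+0+0+0+0+0+0+0+0+0+0 mod 2 = 0
  c[3] = d·G[:,3] = (01011000010)·(01110001111) mod 2 = 0+1+0+1+0+0+0+0+0+1+0 mod 2 = 1
  c[4] = d·G[:,4] = (01011000010)·(01000000000) mod 2 = 0+1+0+0+0+0+0+0+0+0+0 mod 2 = 1
  c[5] = d·G[:,5] = (01011000010)·(00100000000) mod 2 = 0+0+0+0+0+0+0+0+0+0+0 mod 2 = 0
  c[6] = d·G[:,6] = (01011000010)·(00010000000) mod 2 = 0+0+0+1+0+0+0+0+0+0+0 mod 2 = 1
  c[7] = d·G[:,7] = (01011000010)·(00001111111) mod 2 = 0+0+0+0+1+0+0+0+0+1+0 mod 2 = 0
  c[8] = d·G[:,8] = (01011000010)·(00001000000) mod 2 = 0+0+0+0+1+0+0+0+0+0+0 mod 2 = 1
  c[9] = d·G[:,9] = (01011000010)·(00000100000) mod 2 = 0+0+0+0+0+0+0+0+0+0+0 mod 2 = 0
  c[10] = d·G[:,10] = (01011000010)·(00000010000) mod 2 = 0+0+0+0+0+0+0+0+0+0+0 mod 2 = 0
  c[11] = d·G[:,11] = (01011000010)·(00000001000) mod 2 = 0+0+0+0+0+0+0+0+0+0+0 mod 2 = 0
  c[12] = d·G[:,12] = (01011000010)·(00000000100) mod 2 = 0+0+0+0+0+0+0+0+0+0+0 mod 2 = 0
  c[13] = d·G[:,13] = (01011000010)·(00000000010) mod 2 = 0+0+0+0+0+0+0+0+0+1+0 mod 2 = 1
  c[14] = d·G[:,14] = (01011000010)·(00000000001) mod 2 = 0+0+0+0+0+0+0+0+0+0+0 mod 2 = 0
Codeword = 100110101000010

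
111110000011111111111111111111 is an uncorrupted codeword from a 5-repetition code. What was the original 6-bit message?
Split into 5-bit blocks: 11111 00000 11111 11111 11111 11111
Data = 101111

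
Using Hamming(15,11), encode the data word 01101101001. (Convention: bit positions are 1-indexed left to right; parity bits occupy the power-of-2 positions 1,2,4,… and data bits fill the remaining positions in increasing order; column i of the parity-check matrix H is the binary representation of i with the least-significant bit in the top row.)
Codeword c = d · G (mod 2), d = 01101101001:
  c[0] = d·G[:,0] = (01101101001)·(11011010101) mod 2 = 0+1+0+0+1+0+0+0+0+0+1 mod 2 = 1
  c[1] = d·G[:,1] = (01101101001)·(10110110011) mod 2 = 0+0+1+0+0+1+0+0+0+0+1 mod 2 = 1
  c[2] = d·G[:,2] = (01101101001)·(10000000000) mod 2 = 0+0+0+0+0+0+0+0+0+0+0 mod 2 = 0
  c[3] = d·G[:,3] = (01101101001)·(01110001111) mod 2 = 0+1+1+0+0+0+0+1+0+0+1 mod 2 = 0
  c[4] = d·G[:,4] = (01101101001)·(01000000000) mod 2 = 0+1+0+0+0+0+0+0+0+0+0 mod 2 = 1
  c[5] = d·G[:,5] = (01101101001)·(00100000000) mod 2 = 0+0+1+0+0+0+0+0+0+0+0 mod 2 = 1
  c[6] = d·G[:,6] = (01101101001)·(00010000000) mod 2 = 0+0+0+0+0+0+0+0+0+0+0 mod 2 = 0
  c[7] = d·G[:,7] = (01101101001)·(00001111111) mod 2 = 0+0+0+0+1+1+0+1+0+0+1 mod 2 = 0
  c[8] = d·G[:,8] = (01101101001)·(00001000000) mod 2 = 0+0+0+0+1+0+0+0+0+0+0 mod 2 = 1
  c[9] = d·G[:,9] = (01101101001)·(00000100000) mod 2 = 0+0+0+0+0+1+0+0+0+0+0 mod 2 = 1
  c[10] = d·G[:,10] = (01101101001)·(00000010000) mod 2 = 0+0+0+0+0+0+0+0+0+0+0 mod 2 = 0
  c[11] = d·G[:,11] = (01101101001)·(00000001000) mod 2 = 0+0+0+0+0+0+0+1+0+0+0 mod 2 = 1
  c[12] = d·G[:,12] = (01101101001)·(00000000100) mod 2 = 0+0+0+0+0+0+0+0+0+0+0 mod 2 = 0
  c[13] = d·G[:,13] = (01101101001)·(00000000010) mod 2 = 0+0+0+0+0+0+0+0+0+0+0 mod 2 = 0
  c[14] = d·G[:,14] = (01101101001)·(00000000001) mod 2 = 0+0+0+0+0+0+0+0+0+0+1 mod 2 = 1
Codeword = 110011001101001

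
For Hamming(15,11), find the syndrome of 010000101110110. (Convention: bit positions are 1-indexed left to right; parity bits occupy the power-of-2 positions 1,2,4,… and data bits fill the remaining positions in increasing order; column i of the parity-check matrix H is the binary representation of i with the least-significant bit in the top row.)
Syndrome s = H · r^T (mod 2), r = 010000101110110:
  s[0] = (101010101010101)·(010000101110110) mod 2 = 0+0+0+0+0+0+1+0+1+0+1+0+1+0+0 mod 2 = 0
  s[1] = (011001100110011)·(010000101110110) mod 2 = 0+1+0+0+0+0+1+0+0+1+1+0+0+1+0 mod 2 = 1
  s[2] = (000111100001111)·(010000101110110) mod 2 = 0+0+0+0+0+0+1+0+0+0+0+0+1+1+0 mod 2 = 1
  s[3] = (000000011111111)·(010000101110110) mod 2 = 0+0+0+0+0+0+0+0+1+1+1+0+1+1+0 mod 2 = 1
Syndrome = 0111
Non-zero syndrome: error at position 14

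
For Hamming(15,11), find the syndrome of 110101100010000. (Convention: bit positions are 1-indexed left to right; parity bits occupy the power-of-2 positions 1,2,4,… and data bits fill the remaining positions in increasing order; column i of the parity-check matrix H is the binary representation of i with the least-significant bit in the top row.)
Syndrome s = H · r^T (mod 2), r = 110101100010000:
  s[0] = (101010101010101)·(110101100010000) mod 2 = 1+0+0+0+0+0+1+0+0+0+1+0+0+0+0 mod 2 = 1
  s[1] = (011001100110011)·(110101100010000) mod 2 = 0+1+0+0+0+1+1+0+0+0+1+0+0+0+0 mod 2 = 0
  s[2] = (000111100001111)·(110101100010000) mod 2 = 0+0+0+1+0+1+1+0+0+0+0+0+0+0+0 mod 2 = 1
  s[3] = (000000011111111)·(110101100010000) mod 2 = 0+0+0+0+0+0+0+0+0+0+1+0+0+0+0 mod 2 = 1
Syndrome = 1011
Non-zero syndrome: error at position 13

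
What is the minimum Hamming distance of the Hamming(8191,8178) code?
d_min = 3 (every single-error-correcting Hamming code has d_min = 3).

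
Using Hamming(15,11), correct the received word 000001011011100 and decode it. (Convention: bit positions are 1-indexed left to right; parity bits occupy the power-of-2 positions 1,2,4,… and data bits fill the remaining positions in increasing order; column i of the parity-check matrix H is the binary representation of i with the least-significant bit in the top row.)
Syndrome s = H · r^T (mod 2), r = 000001011011100:
  s[0] = (101010101010101)·(000001011011100) mod 2 = 0+0+0+0+0+0+0+0+1+0+1+0+1+0+0 mod 2 = 1
  s[1] = (011001100110011)·(000001011011100) mod 2 = 0+0+0+0+0+1+0+0+0+0+1+0+0+0+0 mod 2 = 0
  s[2] = (000111100001111)·(000001011011100) mod 2 = 0+0+0+0+0+1+0+0+0+0+0+1+1+0+0 mod 2 = 1
  s[3] = (000000011111111)·(000001011011100) mod 2 = 0+0+0+0+0+0+0+1+1+0+1+1+1+0+0 mod 2 = 1
Syndrome = 1011
Column 13 of H equals this syndrome → error at bit 13 (1-indexed).
Flip bit 13: 000001011011100 → 000001011011000
Extract data bits at positions {3,5,6,7,9,10,11,12,13,14,15}: 00101011000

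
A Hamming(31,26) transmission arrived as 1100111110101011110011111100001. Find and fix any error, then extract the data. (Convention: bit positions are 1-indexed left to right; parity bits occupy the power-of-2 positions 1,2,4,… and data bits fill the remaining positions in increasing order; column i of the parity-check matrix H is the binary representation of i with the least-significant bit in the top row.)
Syndrome s = H · r^T (mod 2), r = 1100111110101011110011111100001:
  s[0] = (1010101010101010101010101010101)·(1100111110101011110011111100001) mod 2 = 1+0+0+0+1+0+1+0+1+0+1+0+1+0+1+0+1+0+0+0+1+0+1+0+1+0+0+0+0+0+1 mod 2 = 0
  s[1] = (0110011001100110011001100110011)·(1100111110101011110011111100001) mod 2 = 0+1+0+0+0+1+1+0+0+0+1+0+0+0+1+0+0+1+0+0+0+1+1+0+0+1+0+0+0+0+1 mod 2 = 0
  s[2] = (0001111000011110000111100001111)·(1100111110101011110011111100001) mod 2 = 0+0+0+0+1+1+1+0+0+0+0+0+1+0+1+0+0+0+0+0+1+1+1+0+0+0+0+0+0+0+1 mod 2 = 1
  s[3] = (0000000111111110000000011111111)·(1100111110101011110011111100001) mod 2 = 0+0+0+0+0+0+0+1+1+0+1+0+1+0+1+0+0+0+0+0+0+0+0+1+1+1+0+0+0+0+1 mod 2 = 1
  s[4] = (0000000000000001111111111111111)·(1100111110101011110011111100001) mod 2 = 0+0+0+0+0+0+0+0+0+0+0+0+0+0+0+1+1+1+0+0+1+1+1+1+1+1+0+0+0+0+1 mod 2 = 0
Syndrome = 00110
Column 12 of H equals this syndrome → error at bit 12 (1-indexed).
Flip bit 12: 1100111110101011110011111100001 → 1100111110111011110011111100001
Extract data bits at positions {3,5,6,7,9,10,11,12,13,14,15,17,18,19,20,21,22,23,24,25,26,27,28,29,30,31}: 01111011101110011111100001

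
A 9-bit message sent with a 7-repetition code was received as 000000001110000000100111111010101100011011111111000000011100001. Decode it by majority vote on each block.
Split into 7-bit blocks and majority-vote each:
  block 1 = 0000000: 0 ones, 7 zeros → 0
  block 2 = 0111000: 3 ones, 4 zeros → 0
  block 3 = 0000100: 1 ones, 6 zeros → 0
  block 4 = 1111110: 6 ones, 1 zeros → 1
  block 5 = 1010110: 4 ones, 3 zeros → 1
  block 6 = 0011011: 4 ones, 3 zeros → 1
  block 7 = 1111110: 6 ones, 1 zeros → 1
  block 8 = 0000001: 1 ones, 6 zeros → 0
  block 9 = 1100001: 3 ones, 4 zeros → 0
Decoded = 000111100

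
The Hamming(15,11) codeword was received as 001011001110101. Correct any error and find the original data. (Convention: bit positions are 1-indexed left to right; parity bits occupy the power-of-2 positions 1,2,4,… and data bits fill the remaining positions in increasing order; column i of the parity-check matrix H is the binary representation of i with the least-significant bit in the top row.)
Syndrome s = H · r^T (mod 2), r = 001011001110101:
  s[0] = (101010101010101)·(001011001110101) mod 2 = 0+0+1+0+1+0+0+0+1+0+1+0+1+0+1 mod 2 = 0
  s[1] = (011001100110011)·(001011001110101) mod 2 = 0+0+1+0+0+1+0+0+0+1+1+0+0+0+1 mod 2 = 1
  s[2] = (000111100001111)·(001011001110101) mod 2 = 0+0+0+0+1+1+0+0+0+0+0+0+1+0+1 mod 2 = 0
  s[3] = (000000011111111)·(001011001110101) mod 2 = 0+0+0+0+0+0+0+0+1+1+1+0+1+0+1 mod 2 = 1
Syndrome = 0101
Column 10 of H equals this syndrome → error at bit 10 (1-indexed).
Flip bit 10: 001011001110101 → 001011001010101
Extract data bits at positions {3,5,6,7,9,10,11,12,13,14,15}: 11101010101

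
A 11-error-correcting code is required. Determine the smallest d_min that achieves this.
Correcting t errors requires d_min ≥ 2t + 1 = 2·11 + 1 = 23.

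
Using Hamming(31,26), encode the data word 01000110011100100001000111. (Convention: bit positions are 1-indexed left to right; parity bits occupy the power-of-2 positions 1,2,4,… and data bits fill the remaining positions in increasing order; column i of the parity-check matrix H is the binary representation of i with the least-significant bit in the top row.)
Codeword c = d · G (mod 2), d = 01000110011100100001000111:
  c[0] = d·G[:,0] = (01000110011100100001000111)·(11011010101101010101010101) mod 2 = 0+1+0+0+0+0+1+0+0+0+1+1+0+0+0+0+0+0+0+1+0+0+0+1+0+1 mod 2 = 1
  c[1] = d·G[:,1] = (01000110011100100001000111)·(10110110011011001100110011) mod 2 = 0+0+0+0+0+1+1+0+0+1+1+0+0+0+0+0+0+0+0+0+0+0+0+0+1+1 mod 2 = 0
  c[2] = d·G[:,2] = (01000110011100100001000111)·(10000000000000000000000000) mod 2 = 0+0+0+0+0+0+0+0+0+0+0+0+0+0+0+0+0+0+0+0+0+0+0+0+0+0 mod 2 = 0
  c[3] = d·G[:,3] = (01000110011100100001000111)·(01110001111000111100001111) mod 2 = 0+1+0+0+0+0+0+0+0+1+1+0+0+0+1+0+0+0+0+0+0+0+0+1+1+1 mod 2 = 1
  c[4] = d·G[:,4] = (01000110011100100001000111)·(01000000000000000000000000) mod 2 = 0+1+0+0+0+0+0+0+0+0+0+0+0+0+0+0+0+0+0+0+0+0+0+0+0+0 mod 2 = 1
  c[5] = d·G[:,5] = (01000110011100100001000111)·(00100000000000000000000000) mod 2 = 0+0+0+0+0+0+0+0+0+0+0+0+0+0+0+0+0+0+0+0+0+0+0+0+0+0 mod 2 = 0
  c[6] = d·G[:,6] = (01000110011100100001000111)·(00010000000000000000000000) mod 2 = 0+0+0+0+0+0+0+0+0+0+0+0+0+0+0+0+0+0+0+0+0+0+0+0+0+0 mod 2 = 0
  c[7] = d·G[:,7] = (01000110011100100001000111)·(00001111111000000011111111) mod 2 = 0+0+0+0+0+1+1+0+0+1+1+0+0+0+0+0+0+0+0+1+0+0+0+1+1+1 mod 2 = 0
  c[8] = d·G[:,8] = (01000110011100100001000111)·(00001000000000000000000000) mod 2 = 0+0+0+0+0+0+0+0+0+0+0+0+0+0+0+0+0+0+0+0+0+0+0+0+0+0 mod 2 = 0
  c[9] = d·G[:,9] = (01000110011100100001000111)·(00000100000000000000000000) mod 2 = 0+0+0+0+0+1+0+0+0+0+0+0+0+0+0+0+0+0+0+0+0+0+0+0+0+0 mod 2 = 1
  c[10] = d·G[:,10] = (01000110011100100001000111)·(00000010000000000000000000) mod 2 = 0+0+0+0+0+0+1+0+0+0+0+0+0+0+0+0+0+0+0+0+0+0+0+0+0+0 mod 2 = 1
  c[11] = d·G[:,11] = (01000110011100100001000111)·(00000001000000000000000000) mod 2 = 0+0+0+0+0+0+0+0+0+0+0+0+0+0+0+0+0+0+0+0+0+0+0+0+0+0 mod 2 = 0
  c[12] = d·G[:,12] = (01000110011100100001000111)·(00000000100000000000000000) mod 2 = 0+0+0+0+0+0+0+0+0+0+0+0+0+0+0+0+0+0+0+0+0+0+0+0+0+0 mod 2 = 0
  c[13] = d·G[:,13] = (01000110011100100001000111)·(00000000010000000000000000) mod 2 = 0+0+0+0+0+0+0+0+0+1+0+0+0+0+0+0+0+0+0+0+0+0+0+0+0+0 mod 2 = 1
  c[14] = d·G[:,14] = (01000110011100100001000111)·(00000000001000000000000000) mod 2 = 0+0+0+0+0+0+0+0+0+0+1+0+0+0+0+0+0+0+0+0+0+0+0+0+0+0 mod 2 = 1
  c[15] = d·G[:,15] = (01000110011100100001000111)·(00000000000111111111111111) mod 2 = 0+0+0+0+0+0+0+0+0+0+0+1+0+0+1+0+0+0+0+1+0+0+0+1+1+1 mod 2 = 0
  c[16] = d·G[:,16] = (01000110011100100001000111)·(00000000000100000000000000) mod 2 = 0+0+0+0+0+0+0+0+0+0+0+1+0+0+0+0+0+0+0+0+0+0+0+0+0+0 mod 2 = 1
  c[17] = d·G[:,17] = (01000110011100100001000111)·(00000000000010000000000000) mod 2 = 0+0+0+0+0+0+0+0+0+0+0+0+0+0+0+0+0+0+0+0+0+0+0+0+0+0 mod 2 = 0
  c[18] = d·G[:,18] = (01000110011100100001000111)·(00000000000001000000000000) mod 2 = 0+0+0+0+0+0+0+0+0+0+0+0+0+0+0+0+0+0+0+0+0+0+0+0+0+0 mod 2 = 0
  c[19] = d·G[:,19] = (01000110011100100001000111)·(00000000000000100000000000) mod 2 = 0+0+0+0+0+0+0+0+0+0+0+0+0+0+1+0+0+0+0+0+0+0+0+0+0+0 mod 2 = 1
  c[20] = d·G[:,20] = (01000110011100100001000111)·(00000000000000010000000000) mod 2 = 0+0+0+0+0+0+0+0+0+0+0+0+0+0+0+0+0+0+0+0+0+0+0+0+0+0 mod 2 = 0
  c[21] = d·G[:,21] = (01000110011100100001000111)·(00000000000000001000000000) mod 2 = 0+0+0+0+0+0+0+0+0+0+0+0+0+0+0+0+0+0+0+0+0+0+0+0+0+0 mod 2 = 0
  c[22] = d·G[:,22] = (01000110011100100001000111)·(00000000000000000100000000) mod 2 = 0+0+0+0+0+0+0+0+0+0+0+0+0+0+0+0+0+0+0+0+0+0+0+0+0+0 mod 2 = 0
  c[23] = d·G[:,23] = (01000110011100100001000111)·(00000000000000000010000000) mod 2 = 0+0+0+0+0+0+0+0+0+0+0+0+0+0+0+0+0+0+0+0+0+0+0+0+0+0 mod 2 = 0
  c[24] = d·G[:,24] = (01000110011100100001000111)·(00000000000000000001000000) mod 2 = 0+0+0+0+0+0+0+0+0+0+0+0+0+0+0+0+0+0+0+1+0+0+0+0+0+0 mod 2 = 1
  c[25] = d·G[:,25] = (01000110011100100001000111)·(00000000000000000000100000) mod 2 = 0+0+0+0+0+0+0+0+0+0+0+0+0+0+0+0+0+0+0+0+0+0+0+0+0+0 mod 2 = 0
  c[26] = d·G[:,26] = (01000110011100100001000111)·(00000000000000000000010000) mod 2 = 0+0+0+0+0+0+0+0+0+0+0+0+0+0+0+0+0+0+0+0+0+0+0+0+0+0 mod 2 = 0
  c[27] = d·G[:,27] = (01000110011100100001000111)·(00000000000000000000001000) mod 2 = 0+0+0+0+0+0+0+0+0+0+0+0+0+0+0+0+0+0+0+0+0+0+0+0+0+0 mod 2 = 0
  c[28] = d·G[:,28] = (01000110011100100001000111)·(00000000000000000000000100) mod 2 = 0+0+0+0+0+0+0+0+0+0+0+0+0+0+0+0+0+0+0+0+0+0+0+1+0+0 mod 2 = 1
  c[29] = d·G[:,29] = (01000110011100100001000111)·(00000000000000000000000010) mod 2 = 0+0+0+0+0+0+0+0+0+0+0+0+0+0+0+0+0+0+0+0+0+0+0+0+1+0 mod 2 = 1
  c[30] = d·G[:,30] = (01000110011100100001000111)·(00000000000000000000000001) mod 2 = 0+0+0+0+0+0+0+0+0+0+0+0+0+0+0+0+0+0+0+0+0+0+0+0+0+1 mod 2 = 1
Codeword = 1001100001100110100100001000111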